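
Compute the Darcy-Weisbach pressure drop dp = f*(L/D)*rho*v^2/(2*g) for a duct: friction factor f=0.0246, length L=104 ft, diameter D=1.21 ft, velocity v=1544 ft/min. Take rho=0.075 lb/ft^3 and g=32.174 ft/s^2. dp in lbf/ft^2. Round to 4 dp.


v_fps = 1544/60 = 25.7333 ft/s
dp = 0.0246*(104/1.21)*0.075*25.7333^2/(2*32.174) = 1.6319 lbf/ft^2

1.6319 lbf/ft^2


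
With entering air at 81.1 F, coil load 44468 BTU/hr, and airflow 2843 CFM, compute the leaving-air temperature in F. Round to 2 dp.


dT = 44468/(1.08*2843) = 14.4826
T_leave = 81.1 - 14.4826 = 66.62 F

66.62 F


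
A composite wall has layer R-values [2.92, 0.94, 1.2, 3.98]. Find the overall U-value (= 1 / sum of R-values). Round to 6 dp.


R_total = 2.92 + 0.94 + 1.2 + 3.98 = 9.04
U = 1/9.04 = 0.110619

0.110619


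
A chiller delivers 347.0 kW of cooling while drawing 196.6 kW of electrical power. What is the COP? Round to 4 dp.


COP = 347.0 / 196.6 = 1.7650

1.7650


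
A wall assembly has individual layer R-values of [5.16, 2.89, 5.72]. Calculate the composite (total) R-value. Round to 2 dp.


R_total = 5.16 + 2.89 + 5.72 = 13.77

13.77


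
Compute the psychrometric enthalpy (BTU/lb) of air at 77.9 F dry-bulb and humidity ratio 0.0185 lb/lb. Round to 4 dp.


h = 0.24*77.9 + 0.0185*(1061+0.444*77.9) = 38.9644 BTU/lb

38.9644 BTU/lb


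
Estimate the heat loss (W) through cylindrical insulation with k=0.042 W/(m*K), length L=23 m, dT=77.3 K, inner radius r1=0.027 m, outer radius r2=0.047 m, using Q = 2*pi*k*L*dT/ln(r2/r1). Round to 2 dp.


Q = 2*pi*0.042*23*77.3/ln(0.047/0.027) = 846.41 W

846.41 W


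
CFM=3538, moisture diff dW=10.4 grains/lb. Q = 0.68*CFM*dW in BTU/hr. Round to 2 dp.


Q = 0.68 * 3538 * 10.4 = 25020.74 BTU/hr

25020.74 BTU/hr


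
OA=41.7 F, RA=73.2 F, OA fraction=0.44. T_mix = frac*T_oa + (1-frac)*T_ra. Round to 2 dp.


T_mix = 0.44*41.7 + 0.56*73.2 = 59.34 F

59.34 F


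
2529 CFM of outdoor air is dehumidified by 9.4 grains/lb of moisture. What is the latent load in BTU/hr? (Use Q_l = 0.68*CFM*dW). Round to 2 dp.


Q = 0.68 * 2529 * 9.4 = 16165.37 BTU/hr

16165.37 BTU/hr


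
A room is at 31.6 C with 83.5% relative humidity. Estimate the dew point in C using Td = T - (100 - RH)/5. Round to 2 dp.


Td = 31.6 - (100-83.5)/5 = 28.30 C

28.30 C


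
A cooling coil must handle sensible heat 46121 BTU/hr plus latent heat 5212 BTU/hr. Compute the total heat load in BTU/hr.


Qt = 46121 + 5212 = 51333 BTU/hr

51333 BTU/hr


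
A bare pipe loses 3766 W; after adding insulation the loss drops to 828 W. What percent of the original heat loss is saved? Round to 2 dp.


Savings = ((3766-828)/3766)*100 = 78.01 %

78.01 %


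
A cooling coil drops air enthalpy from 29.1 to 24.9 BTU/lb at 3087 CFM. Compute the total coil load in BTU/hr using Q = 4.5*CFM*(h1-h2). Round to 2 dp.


Q = 4.5 * 3087 * (29.1 - 24.9) = 58344.30 BTU/hr

58344.30 BTU/hr


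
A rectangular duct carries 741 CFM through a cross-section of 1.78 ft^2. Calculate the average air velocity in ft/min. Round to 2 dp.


V = 741 / 1.78 = 416.29 ft/min

416.29 ft/min


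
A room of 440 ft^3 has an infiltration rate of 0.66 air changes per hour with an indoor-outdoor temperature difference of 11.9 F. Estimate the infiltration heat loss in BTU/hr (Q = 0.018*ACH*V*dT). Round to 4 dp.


Q = 0.018 * 0.66 * 440 * 11.9 = 62.2037 BTU/hr

62.2037 BTU/hr


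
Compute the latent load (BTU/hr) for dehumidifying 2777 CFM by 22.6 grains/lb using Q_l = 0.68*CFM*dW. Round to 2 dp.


Q = 0.68 * 2777 * 22.6 = 42676.94 BTU/hr

42676.94 BTU/hr


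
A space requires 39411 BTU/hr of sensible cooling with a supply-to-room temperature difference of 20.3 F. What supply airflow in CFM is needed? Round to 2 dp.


CFM = 39411 / (1.08 * 20.3) = 1797.62

1797.62 CFM


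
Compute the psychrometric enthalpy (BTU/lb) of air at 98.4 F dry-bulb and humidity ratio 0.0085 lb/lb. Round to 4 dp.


h = 0.24*98.4 + 0.0085*(1061+0.444*98.4) = 33.0059 BTU/lb

33.0059 BTU/lb


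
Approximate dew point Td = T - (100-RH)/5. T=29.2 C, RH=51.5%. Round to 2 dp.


Td = 29.2 - (100-51.5)/5 = 19.50 C

19.50 C


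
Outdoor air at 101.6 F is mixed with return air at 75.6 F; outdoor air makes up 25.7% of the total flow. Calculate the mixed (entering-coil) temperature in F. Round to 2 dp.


T_mix = 75.6 + (25.7/100)*(101.6-75.6) = 82.28 F

82.28 F


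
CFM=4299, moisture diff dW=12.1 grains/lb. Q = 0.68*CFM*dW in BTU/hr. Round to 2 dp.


Q = 0.68 * 4299 * 12.1 = 35372.17 BTU/hr

35372.17 BTU/hr


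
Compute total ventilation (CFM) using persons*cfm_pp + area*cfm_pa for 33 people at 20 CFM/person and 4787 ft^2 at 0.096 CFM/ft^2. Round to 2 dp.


Total = 33*20 + 4787*0.096 = 1119.55 CFM

1119.55 CFM


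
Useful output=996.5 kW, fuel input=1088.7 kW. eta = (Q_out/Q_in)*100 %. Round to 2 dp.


eta = (996.5/1088.7)*100 = 91.53 %

91.53 %


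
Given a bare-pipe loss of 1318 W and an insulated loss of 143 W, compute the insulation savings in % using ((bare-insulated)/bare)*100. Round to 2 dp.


Savings = ((1318-143)/1318)*100 = 89.15 %

89.15 %


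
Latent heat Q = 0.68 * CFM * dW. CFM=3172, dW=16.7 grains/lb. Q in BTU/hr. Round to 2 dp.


Q = 0.68 * 3172 * 16.7 = 36021.23 BTU/hr

36021.23 BTU/hr


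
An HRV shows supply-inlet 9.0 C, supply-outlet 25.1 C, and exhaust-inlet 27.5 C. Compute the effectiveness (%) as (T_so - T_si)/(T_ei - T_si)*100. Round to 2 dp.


eff = (25.1-9.0)/(27.5-9.0)*100 = 87.03 %

87.03 %


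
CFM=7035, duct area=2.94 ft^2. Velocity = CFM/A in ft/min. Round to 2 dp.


V = 7035 / 2.94 = 2392.86 ft/min

2392.86 ft/min


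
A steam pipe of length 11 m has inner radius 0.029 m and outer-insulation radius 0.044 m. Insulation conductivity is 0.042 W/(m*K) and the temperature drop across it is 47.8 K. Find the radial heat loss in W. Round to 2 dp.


Q = 2*pi*0.042*11*47.8/ln(0.044/0.029) = 332.83 W

332.83 W


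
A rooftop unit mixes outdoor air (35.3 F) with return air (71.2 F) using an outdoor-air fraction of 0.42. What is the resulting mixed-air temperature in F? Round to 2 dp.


T_mix = 0.42*35.3 + 0.58*71.2 = 56.12 F

56.12 F


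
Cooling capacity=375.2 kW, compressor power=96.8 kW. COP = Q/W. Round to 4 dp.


COP = 375.2 / 96.8 = 3.8760

3.8760


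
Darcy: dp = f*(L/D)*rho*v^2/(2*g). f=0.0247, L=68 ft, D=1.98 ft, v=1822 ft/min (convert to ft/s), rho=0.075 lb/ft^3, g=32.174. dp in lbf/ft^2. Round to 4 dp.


v_fps = 1822/60 = 30.3667 ft/s
dp = 0.0247*(68/1.98)*0.075*30.3667^2/(2*32.174) = 0.9117 lbf/ft^2

0.9117 lbf/ft^2


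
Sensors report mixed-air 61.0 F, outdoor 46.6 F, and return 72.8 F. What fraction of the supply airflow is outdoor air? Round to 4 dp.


frac = (61.0 - 72.8) / (46.6 - 72.8) = 0.4504

0.4504


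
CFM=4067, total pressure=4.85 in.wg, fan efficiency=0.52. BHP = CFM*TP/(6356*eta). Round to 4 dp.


BHP = 4067 * 4.85 / (6356 * 0.52) = 5.9680 hp

5.9680 hp


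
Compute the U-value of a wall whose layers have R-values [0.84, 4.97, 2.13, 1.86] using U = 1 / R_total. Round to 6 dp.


R_total = 0.84 + 4.97 + 2.13 + 1.86 = 9.80
U = 1/9.80 = 0.102041

0.102041


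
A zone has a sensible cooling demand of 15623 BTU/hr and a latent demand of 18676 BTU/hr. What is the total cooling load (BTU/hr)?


Qt = 15623 + 18676 = 34299 BTU/hr

34299 BTU/hr


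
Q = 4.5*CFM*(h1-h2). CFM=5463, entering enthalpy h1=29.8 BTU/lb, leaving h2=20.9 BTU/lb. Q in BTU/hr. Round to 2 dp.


Q = 4.5 * 5463 * (29.8 - 20.9) = 218793.15 BTU/hr

218793.15 BTU/hr


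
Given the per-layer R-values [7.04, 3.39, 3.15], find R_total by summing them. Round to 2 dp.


R_total = 7.04 + 3.39 + 3.15 = 13.58

13.58


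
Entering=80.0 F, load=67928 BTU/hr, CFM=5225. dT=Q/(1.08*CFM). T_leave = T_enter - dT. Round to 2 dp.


dT = 67928/(1.08*5225) = 12.0376
T_leave = 80.0 - 12.0376 = 67.96 F

67.96 F


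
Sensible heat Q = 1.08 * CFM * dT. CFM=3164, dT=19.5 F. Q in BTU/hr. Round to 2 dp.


Q = 1.08 * 3164 * 19.5 = 66633.84 BTU/hr

66633.84 BTU/hr


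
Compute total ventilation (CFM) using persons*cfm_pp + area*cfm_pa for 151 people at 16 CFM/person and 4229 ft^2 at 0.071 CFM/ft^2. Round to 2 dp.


Total = 151*16 + 4229*0.071 = 2716.26 CFM

2716.26 CFM


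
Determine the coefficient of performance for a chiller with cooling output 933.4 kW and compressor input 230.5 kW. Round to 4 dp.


COP = 933.4 / 230.5 = 4.0495

4.0495


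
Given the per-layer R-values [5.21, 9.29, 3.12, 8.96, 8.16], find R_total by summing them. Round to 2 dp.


R_total = 5.21 + 9.29 + 3.12 + 8.96 + 8.16 = 34.74

34.74


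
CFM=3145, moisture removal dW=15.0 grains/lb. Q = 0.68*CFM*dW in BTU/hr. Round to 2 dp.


Q = 0.68 * 3145 * 15.0 = 32079.00 BTU/hr

32079.00 BTU/hr


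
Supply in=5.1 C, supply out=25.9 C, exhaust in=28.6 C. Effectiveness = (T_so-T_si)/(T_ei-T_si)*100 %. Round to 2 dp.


eff = (25.9-5.1)/(28.6-5.1)*100 = 88.51 %

88.51 %


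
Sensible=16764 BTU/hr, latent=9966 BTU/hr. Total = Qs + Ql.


Qt = 16764 + 9966 = 26730 BTU/hr

26730 BTU/hr


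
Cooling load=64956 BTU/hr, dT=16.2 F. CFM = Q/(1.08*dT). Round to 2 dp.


CFM = 64956 / (1.08 * 16.2) = 3712.62

3712.62 CFM


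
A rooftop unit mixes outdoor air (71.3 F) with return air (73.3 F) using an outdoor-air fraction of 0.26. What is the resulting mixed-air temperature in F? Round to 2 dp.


T_mix = 0.26*71.3 + 0.74*73.3 = 72.78 F

72.78 F


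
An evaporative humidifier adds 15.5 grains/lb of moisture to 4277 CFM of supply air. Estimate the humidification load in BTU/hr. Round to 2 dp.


Q = 0.68 * 4277 * 15.5 = 45079.58 BTU/hr

45079.58 BTU/hr


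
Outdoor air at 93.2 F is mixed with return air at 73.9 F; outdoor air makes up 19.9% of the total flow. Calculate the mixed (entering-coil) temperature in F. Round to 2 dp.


T_mix = 73.9 + (19.9/100)*(93.2-73.9) = 77.74 F

77.74 F


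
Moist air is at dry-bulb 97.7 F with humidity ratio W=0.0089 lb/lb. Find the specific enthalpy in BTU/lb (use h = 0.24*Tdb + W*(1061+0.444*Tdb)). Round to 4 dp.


h = 0.24*97.7 + 0.0089*(1061+0.444*97.7) = 33.2770 BTU/lb

33.2770 BTU/lb


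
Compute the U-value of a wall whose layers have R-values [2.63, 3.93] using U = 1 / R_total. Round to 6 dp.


R_total = 2.63 + 3.93 = 6.56
U = 1/6.56 = 0.152439

0.152439


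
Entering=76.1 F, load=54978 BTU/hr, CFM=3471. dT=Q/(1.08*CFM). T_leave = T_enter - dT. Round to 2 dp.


dT = 54978/(1.08*3471) = 14.6660
T_leave = 76.1 - 14.6660 = 61.43 F

61.43 F


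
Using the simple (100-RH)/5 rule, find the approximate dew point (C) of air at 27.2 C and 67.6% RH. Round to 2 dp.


Td = 27.2 - (100-67.6)/5 = 20.72 C

20.72 C


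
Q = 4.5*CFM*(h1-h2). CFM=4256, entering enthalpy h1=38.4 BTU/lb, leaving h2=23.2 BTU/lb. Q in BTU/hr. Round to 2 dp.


Q = 4.5 * 4256 * (38.4 - 23.2) = 291110.40 BTU/hr

291110.40 BTU/hr


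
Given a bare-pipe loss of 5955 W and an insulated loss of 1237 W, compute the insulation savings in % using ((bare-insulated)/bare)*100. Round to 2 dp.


Savings = ((5955-1237)/5955)*100 = 79.23 %

79.23 %


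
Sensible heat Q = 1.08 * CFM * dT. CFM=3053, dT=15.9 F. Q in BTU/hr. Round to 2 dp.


Q = 1.08 * 3053 * 15.9 = 52426.12 BTU/hr

52426.12 BTU/hr


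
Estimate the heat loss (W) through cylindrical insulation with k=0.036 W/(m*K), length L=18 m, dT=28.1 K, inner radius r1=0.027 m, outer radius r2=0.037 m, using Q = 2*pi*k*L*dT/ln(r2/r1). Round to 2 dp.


Q = 2*pi*0.036*18*28.1/ln(0.037/0.027) = 363.11 W

363.11 W


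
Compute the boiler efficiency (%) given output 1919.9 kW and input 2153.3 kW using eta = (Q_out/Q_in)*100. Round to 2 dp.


eta = (1919.9/2153.3)*100 = 89.16 %

89.16 %


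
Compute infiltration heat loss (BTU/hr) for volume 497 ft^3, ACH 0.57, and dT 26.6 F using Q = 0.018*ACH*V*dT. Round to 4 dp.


Q = 0.018 * 0.57 * 497 * 26.6 = 135.6393 BTU/hr

135.6393 BTU/hr


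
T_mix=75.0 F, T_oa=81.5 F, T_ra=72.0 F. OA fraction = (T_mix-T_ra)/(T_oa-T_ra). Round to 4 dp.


frac = (75.0 - 72.0) / (81.5 - 72.0) = 0.3158

0.3158


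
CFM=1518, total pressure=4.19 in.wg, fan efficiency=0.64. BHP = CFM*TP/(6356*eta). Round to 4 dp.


BHP = 1518 * 4.19 / (6356 * 0.64) = 1.5636 hp

1.5636 hp


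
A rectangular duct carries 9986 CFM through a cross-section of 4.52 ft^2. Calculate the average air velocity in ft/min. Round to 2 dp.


V = 9986 / 4.52 = 2209.29 ft/min

2209.29 ft/min


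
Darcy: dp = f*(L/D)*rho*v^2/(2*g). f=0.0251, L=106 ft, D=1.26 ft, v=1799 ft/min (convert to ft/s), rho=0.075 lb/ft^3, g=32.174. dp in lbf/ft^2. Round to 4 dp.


v_fps = 1799/60 = 29.9833 ft/s
dp = 0.0251*(106/1.26)*0.075*29.9833^2/(2*32.174) = 2.2126 lbf/ft^2

2.2126 lbf/ft^2


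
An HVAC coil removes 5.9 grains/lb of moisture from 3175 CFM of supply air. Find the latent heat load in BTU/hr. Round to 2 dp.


Q = 0.68 * 3175 * 5.9 = 12738.10 BTU/hr

12738.10 BTU/hr


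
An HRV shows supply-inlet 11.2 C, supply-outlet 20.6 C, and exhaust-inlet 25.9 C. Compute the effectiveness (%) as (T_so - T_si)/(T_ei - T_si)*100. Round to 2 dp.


eff = (20.6-11.2)/(25.9-11.2)*100 = 63.95 %

63.95 %


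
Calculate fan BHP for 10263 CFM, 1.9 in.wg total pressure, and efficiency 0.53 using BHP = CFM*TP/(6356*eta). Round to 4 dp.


BHP = 10263 * 1.9 / (6356 * 0.53) = 5.7885 hp

5.7885 hp


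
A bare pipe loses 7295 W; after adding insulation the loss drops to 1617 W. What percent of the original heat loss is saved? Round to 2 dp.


Savings = ((7295-1617)/7295)*100 = 77.83 %

77.83 %


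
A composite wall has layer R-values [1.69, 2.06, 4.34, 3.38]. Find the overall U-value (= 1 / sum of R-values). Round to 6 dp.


R_total = 1.69 + 2.06 + 4.34 + 3.38 = 11.47
U = 1/11.47 = 0.087184

0.087184


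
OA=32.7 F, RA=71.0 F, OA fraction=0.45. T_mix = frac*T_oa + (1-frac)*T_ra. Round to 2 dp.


T_mix = 0.45*32.7 + 0.55*71.0 = 53.77 F

53.77 F


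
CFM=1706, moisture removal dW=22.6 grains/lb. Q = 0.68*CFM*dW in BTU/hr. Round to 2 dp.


Q = 0.68 * 1706 * 22.6 = 26217.81 BTU/hr

26217.81 BTU/hr


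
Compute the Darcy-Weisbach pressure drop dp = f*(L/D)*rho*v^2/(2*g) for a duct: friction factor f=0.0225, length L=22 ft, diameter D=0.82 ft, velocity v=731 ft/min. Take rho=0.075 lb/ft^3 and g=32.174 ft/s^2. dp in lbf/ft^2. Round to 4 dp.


v_fps = 731/60 = 12.1833 ft/s
dp = 0.0225*(22/0.82)*0.075*12.1833^2/(2*32.174) = 0.1044 lbf/ft^2

0.1044 lbf/ft^2


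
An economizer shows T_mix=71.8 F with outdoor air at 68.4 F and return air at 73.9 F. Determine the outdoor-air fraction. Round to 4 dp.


frac = (71.8 - 73.9) / (68.4 - 73.9) = 0.3818

0.3818


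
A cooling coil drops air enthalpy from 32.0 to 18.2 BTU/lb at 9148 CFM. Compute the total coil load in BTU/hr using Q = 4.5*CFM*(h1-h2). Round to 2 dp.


Q = 4.5 * 9148 * (32.0 - 18.2) = 568090.80 BTU/hr

568090.80 BTU/hr


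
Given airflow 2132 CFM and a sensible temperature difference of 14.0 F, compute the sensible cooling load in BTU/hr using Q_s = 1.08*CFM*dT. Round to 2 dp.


Q = 1.08 * 2132 * 14.0 = 32235.84 BTU/hr

32235.84 BTU/hr


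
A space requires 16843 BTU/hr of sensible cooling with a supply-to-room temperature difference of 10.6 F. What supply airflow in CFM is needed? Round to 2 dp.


CFM = 16843 / (1.08 * 10.6) = 1471.26

1471.26 CFM


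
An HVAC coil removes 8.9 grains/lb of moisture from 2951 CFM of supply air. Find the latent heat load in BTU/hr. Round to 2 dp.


Q = 0.68 * 2951 * 8.9 = 17859.45 BTU/hr

17859.45 BTU/hr


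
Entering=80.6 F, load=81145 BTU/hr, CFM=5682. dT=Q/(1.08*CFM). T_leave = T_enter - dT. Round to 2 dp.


dT = 81145/(1.08*5682) = 13.2232
T_leave = 80.6 - 13.2232 = 67.38 F

67.38 F


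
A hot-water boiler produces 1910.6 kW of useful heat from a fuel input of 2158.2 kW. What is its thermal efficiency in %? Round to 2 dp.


eta = (1910.6/2158.2)*100 = 88.53 %

88.53 %


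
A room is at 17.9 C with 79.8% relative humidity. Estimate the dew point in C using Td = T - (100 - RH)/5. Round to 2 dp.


Td = 17.9 - (100-79.8)/5 = 13.86 C

13.86 C


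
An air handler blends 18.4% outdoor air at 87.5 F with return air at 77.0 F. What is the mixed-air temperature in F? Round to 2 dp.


T_mix = 77.0 + (18.4/100)*(87.5-77.0) = 78.93 F

78.93 F


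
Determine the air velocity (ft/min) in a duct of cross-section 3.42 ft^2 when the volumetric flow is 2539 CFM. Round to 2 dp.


V = 2539 / 3.42 = 742.40 ft/min

742.40 ft/min


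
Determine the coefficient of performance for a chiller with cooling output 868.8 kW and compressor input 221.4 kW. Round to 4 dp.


COP = 868.8 / 221.4 = 3.9241

3.9241


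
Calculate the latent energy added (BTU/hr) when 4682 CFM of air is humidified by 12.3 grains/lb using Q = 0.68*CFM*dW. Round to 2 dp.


Q = 0.68 * 4682 * 12.3 = 39160.25 BTU/hr

39160.25 BTU/hr


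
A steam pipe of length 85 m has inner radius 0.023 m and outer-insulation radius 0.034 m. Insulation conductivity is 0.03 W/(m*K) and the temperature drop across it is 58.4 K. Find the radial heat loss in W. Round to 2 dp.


Q = 2*pi*0.03*85*58.4/ln(0.034/0.023) = 2393.89 W

2393.89 W


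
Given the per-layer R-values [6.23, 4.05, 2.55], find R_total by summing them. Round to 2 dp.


R_total = 6.23 + 4.05 + 2.55 = 12.83

12.83


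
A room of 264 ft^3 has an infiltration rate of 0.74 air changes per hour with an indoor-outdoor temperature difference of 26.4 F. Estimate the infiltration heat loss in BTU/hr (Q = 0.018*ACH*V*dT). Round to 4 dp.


Q = 0.018 * 0.74 * 264 * 26.4 = 92.8351 BTU/hr

92.8351 BTU/hr


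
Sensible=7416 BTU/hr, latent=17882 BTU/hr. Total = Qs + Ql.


Qt = 7416 + 17882 = 25298 BTU/hr

25298 BTU/hr


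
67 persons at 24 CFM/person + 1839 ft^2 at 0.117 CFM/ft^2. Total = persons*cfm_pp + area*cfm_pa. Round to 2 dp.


Total = 67*24 + 1839*0.117 = 1823.16 CFM

1823.16 CFM


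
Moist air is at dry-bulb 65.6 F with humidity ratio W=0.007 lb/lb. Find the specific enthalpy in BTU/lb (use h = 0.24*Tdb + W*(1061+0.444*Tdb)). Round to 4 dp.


h = 0.24*65.6 + 0.007*(1061+0.444*65.6) = 23.3749 BTU/lb

23.3749 BTU/lb


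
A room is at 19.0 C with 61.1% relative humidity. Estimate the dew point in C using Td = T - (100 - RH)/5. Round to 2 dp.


Td = 19.0 - (100-61.1)/5 = 11.22 C

11.22 C


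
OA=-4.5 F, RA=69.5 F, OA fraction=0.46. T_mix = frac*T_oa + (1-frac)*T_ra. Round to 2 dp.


T_mix = 0.46*(-4.5) + 0.54*69.5 = 35.46 F

35.46 F


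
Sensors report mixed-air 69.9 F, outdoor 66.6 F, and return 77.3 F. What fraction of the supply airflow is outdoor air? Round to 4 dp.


frac = (69.9 - 77.3) / (66.6 - 77.3) = 0.6916

0.6916


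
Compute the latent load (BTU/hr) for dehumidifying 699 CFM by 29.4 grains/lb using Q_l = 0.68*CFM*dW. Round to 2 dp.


Q = 0.68 * 699 * 29.4 = 13974.41 BTU/hr

13974.41 BTU/hr


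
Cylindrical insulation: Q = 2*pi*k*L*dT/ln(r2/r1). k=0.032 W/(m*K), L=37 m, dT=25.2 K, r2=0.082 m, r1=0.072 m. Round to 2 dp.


Q = 2*pi*0.032*37*25.2/ln(0.082/0.072) = 1441.49 W

1441.49 W


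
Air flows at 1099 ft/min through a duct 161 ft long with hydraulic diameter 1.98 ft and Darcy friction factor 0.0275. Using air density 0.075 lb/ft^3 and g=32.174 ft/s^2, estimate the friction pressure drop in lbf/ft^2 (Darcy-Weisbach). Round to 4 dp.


v_fps = 1099/60 = 18.3167 ft/s
dp = 0.0275*(161/1.98)*0.075*18.3167^2/(2*32.174) = 0.8744 lbf/ft^2

0.8744 lbf/ft^2


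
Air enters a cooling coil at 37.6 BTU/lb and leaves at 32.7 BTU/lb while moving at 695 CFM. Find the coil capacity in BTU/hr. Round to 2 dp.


Q = 4.5 * 695 * (37.6 - 32.7) = 15324.75 BTU/hr

15324.75 BTU/hr


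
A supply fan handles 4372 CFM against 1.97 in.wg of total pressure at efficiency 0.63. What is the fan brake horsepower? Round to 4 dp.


BHP = 4372 * 1.97 / (6356 * 0.63) = 2.1509 hp

2.1509 hp


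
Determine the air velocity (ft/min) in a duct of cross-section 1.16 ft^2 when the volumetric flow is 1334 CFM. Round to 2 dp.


V = 1334 / 1.16 = 1150.00 ft/min

1150.00 ft/min


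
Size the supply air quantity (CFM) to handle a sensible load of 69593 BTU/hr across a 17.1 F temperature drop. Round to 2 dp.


CFM = 69593 / (1.08 * 17.1) = 3768.30

3768.30 CFM


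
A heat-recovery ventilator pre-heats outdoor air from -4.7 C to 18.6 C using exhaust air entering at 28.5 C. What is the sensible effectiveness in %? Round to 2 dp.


eff = (18.6-(-4.7))/(28.5-(-4.7))*100 = 70.18 %

70.18 %


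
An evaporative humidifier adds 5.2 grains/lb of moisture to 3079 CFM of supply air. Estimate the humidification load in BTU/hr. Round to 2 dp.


Q = 0.68 * 3079 * 5.2 = 10887.34 BTU/hr

10887.34 BTU/hr


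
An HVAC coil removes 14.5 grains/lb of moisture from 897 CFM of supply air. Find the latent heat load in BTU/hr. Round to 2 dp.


Q = 0.68 * 897 * 14.5 = 8844.42 BTU/hr

8844.42 BTU/hr


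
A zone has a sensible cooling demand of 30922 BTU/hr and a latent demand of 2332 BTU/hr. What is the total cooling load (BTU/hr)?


Qt = 30922 + 2332 = 33254 BTU/hr

33254 BTU/hr


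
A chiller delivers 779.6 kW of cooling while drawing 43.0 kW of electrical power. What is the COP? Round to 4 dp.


COP = 779.6 / 43.0 = 18.1302

18.1302


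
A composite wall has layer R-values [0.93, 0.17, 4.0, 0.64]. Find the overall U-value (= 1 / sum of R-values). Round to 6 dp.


R_total = 0.93 + 0.17 + 4.0 + 0.64 = 5.74
U = 1/5.74 = 0.174216

0.174216


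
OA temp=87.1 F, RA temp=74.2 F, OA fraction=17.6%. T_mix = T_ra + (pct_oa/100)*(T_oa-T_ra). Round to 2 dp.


T_mix = 74.2 + (17.6/100)*(87.1-74.2) = 76.47 F

76.47 F


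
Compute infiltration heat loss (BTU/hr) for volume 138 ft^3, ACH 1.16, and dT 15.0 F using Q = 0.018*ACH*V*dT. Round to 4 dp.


Q = 0.018 * 1.16 * 138 * 15.0 = 43.2216 BTU/hr

43.2216 BTU/hr


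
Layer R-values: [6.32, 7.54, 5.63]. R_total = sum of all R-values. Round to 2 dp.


R_total = 6.32 + 7.54 + 5.63 = 19.49

19.49


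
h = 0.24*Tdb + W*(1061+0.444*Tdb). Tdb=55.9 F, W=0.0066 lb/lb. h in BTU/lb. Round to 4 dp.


h = 0.24*55.9 + 0.0066*(1061+0.444*55.9) = 20.5824 BTU/lb

20.5824 BTU/lb


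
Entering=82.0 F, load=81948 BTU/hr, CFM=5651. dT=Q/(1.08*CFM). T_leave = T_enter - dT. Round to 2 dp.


dT = 81948/(1.08*5651) = 13.4273
T_leave = 82.0 - 13.4273 = 68.57 F

68.57 F


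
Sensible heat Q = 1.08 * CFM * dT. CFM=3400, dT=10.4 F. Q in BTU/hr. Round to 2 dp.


Q = 1.08 * 3400 * 10.4 = 38188.80 BTU/hr

38188.80 BTU/hr


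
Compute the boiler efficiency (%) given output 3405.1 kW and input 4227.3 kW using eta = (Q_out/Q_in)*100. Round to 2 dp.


eta = (3405.1/4227.3)*100 = 80.55 %

80.55 %


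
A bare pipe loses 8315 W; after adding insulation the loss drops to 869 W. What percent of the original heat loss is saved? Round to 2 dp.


Savings = ((8315-869)/8315)*100 = 89.55 %

89.55 %


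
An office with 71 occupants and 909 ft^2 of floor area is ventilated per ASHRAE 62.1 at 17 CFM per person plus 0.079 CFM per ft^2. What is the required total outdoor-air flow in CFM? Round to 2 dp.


Total = 71*17 + 909*0.079 = 1278.81 CFM

1278.81 CFM


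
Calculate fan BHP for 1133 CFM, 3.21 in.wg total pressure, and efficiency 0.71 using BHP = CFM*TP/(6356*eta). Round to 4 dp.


BHP = 1133 * 3.21 / (6356 * 0.71) = 0.8059 hp

0.8059 hp


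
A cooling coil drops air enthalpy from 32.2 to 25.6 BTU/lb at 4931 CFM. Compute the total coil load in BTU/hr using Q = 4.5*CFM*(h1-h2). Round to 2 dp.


Q = 4.5 * 4931 * (32.2 - 25.6) = 146450.70 BTU/hr

146450.70 BTU/hr


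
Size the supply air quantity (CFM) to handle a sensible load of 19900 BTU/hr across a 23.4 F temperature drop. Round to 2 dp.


CFM = 19900 / (1.08 * 23.4) = 787.43

787.43 CFM


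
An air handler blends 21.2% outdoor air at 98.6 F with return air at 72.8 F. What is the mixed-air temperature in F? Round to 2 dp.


T_mix = 72.8 + (21.2/100)*(98.6-72.8) = 78.27 F

78.27 F


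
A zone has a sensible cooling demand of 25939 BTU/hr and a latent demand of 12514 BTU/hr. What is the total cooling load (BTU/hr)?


Qt = 25939 + 12514 = 38453 BTU/hr

38453 BTU/hr


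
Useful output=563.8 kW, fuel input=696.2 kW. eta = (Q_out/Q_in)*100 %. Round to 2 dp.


eta = (563.8/696.2)*100 = 80.98 %

80.98 %


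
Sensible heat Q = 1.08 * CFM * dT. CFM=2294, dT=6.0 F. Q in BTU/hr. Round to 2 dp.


Q = 1.08 * 2294 * 6.0 = 14865.12 BTU/hr

14865.12 BTU/hr


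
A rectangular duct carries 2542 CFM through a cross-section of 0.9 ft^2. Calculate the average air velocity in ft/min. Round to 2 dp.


V = 2542 / 0.9 = 2824.44 ft/min

2824.44 ft/min


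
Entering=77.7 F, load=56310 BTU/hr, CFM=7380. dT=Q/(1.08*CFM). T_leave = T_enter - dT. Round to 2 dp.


dT = 56310/(1.08*7380) = 7.0649
T_leave = 77.7 - 7.0649 = 70.64 F

70.64 F


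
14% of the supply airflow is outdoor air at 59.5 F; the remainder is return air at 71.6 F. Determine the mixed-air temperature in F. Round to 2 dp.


T_mix = 0.14*59.5 + 0.86*71.6 = 69.91 F

69.91 F


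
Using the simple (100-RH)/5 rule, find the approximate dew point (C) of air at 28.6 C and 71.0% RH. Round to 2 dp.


Td = 28.6 - (100-71.0)/5 = 22.80 C

22.80 C


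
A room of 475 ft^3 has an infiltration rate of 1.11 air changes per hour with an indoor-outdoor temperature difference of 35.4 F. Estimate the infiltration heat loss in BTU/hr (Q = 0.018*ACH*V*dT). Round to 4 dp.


Q = 0.018 * 1.11 * 475 * 35.4 = 335.9637 BTU/hr

335.9637 BTU/hr


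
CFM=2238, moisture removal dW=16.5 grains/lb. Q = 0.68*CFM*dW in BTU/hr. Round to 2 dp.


Q = 0.68 * 2238 * 16.5 = 25110.36 BTU/hr

25110.36 BTU/hr


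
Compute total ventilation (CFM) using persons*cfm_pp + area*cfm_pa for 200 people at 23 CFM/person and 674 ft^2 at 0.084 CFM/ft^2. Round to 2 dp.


Total = 200*23 + 674*0.084 = 4656.62 CFM

4656.62 CFM


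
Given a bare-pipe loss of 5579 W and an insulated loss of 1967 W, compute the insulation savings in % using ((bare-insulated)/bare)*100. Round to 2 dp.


Savings = ((5579-1967)/5579)*100 = 64.74 %

64.74 %


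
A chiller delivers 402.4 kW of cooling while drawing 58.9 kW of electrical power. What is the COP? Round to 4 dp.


COP = 402.4 / 58.9 = 6.8319

6.8319


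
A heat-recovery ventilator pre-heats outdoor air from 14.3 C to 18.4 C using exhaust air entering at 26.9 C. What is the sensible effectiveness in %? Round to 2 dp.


eff = (18.4-14.3)/(26.9-14.3)*100 = 32.54 %

32.54 %


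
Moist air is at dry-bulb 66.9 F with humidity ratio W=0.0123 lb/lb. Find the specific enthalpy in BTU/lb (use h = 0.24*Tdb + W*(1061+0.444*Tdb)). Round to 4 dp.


h = 0.24*66.9 + 0.0123*(1061+0.444*66.9) = 29.4717 BTU/lb

29.4717 BTU/lb


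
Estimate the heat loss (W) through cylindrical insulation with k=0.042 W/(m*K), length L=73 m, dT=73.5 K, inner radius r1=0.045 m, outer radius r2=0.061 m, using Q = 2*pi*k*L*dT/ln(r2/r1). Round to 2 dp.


Q = 2*pi*0.042*73*73.5/ln(0.061/0.045) = 4654.40 W

4654.40 W


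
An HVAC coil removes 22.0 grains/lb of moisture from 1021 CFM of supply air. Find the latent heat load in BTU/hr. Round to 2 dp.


Q = 0.68 * 1021 * 22.0 = 15274.16 BTU/hr

15274.16 BTU/hr


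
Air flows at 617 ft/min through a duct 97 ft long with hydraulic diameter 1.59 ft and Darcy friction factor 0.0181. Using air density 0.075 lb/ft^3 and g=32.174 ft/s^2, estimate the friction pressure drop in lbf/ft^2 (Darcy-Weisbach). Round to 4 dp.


v_fps = 617/60 = 10.2833 ft/s
dp = 0.0181*(97/1.59)*0.075*10.2833^2/(2*32.174) = 0.1361 lbf/ft^2

0.1361 lbf/ft^2


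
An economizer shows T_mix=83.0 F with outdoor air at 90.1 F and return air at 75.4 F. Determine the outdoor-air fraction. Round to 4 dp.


frac = (83.0 - 75.4) / (90.1 - 75.4) = 0.5170

0.5170


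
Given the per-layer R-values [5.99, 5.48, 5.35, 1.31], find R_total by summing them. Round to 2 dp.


R_total = 5.99 + 5.48 + 5.35 + 1.31 = 18.13

18.13


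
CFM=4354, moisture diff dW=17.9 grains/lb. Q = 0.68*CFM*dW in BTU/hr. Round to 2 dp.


Q = 0.68 * 4354 * 17.9 = 52996.89 BTU/hr

52996.89 BTU/hr


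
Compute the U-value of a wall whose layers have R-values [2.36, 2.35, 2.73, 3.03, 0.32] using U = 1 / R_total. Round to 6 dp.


R_total = 2.36 + 2.35 + 2.73 + 3.03 + 0.32 = 10.79
U = 1/10.79 = 0.092678

0.092678


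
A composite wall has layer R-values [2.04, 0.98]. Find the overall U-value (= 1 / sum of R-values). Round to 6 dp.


R_total = 2.04 + 0.98 = 3.02
U = 1/3.02 = 0.331126

0.331126


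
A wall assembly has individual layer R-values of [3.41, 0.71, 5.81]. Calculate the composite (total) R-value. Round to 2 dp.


R_total = 3.41 + 0.71 + 5.81 = 9.93

9.93


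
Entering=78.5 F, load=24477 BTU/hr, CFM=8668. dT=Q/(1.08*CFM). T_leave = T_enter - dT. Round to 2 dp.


dT = 24477/(1.08*8668) = 2.6147
T_leave = 78.5 - 2.6147 = 75.89 F

75.89 F


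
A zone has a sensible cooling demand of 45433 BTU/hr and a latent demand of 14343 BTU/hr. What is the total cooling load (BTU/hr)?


Qt = 45433 + 14343 = 59776 BTU/hr

59776 BTU/hr


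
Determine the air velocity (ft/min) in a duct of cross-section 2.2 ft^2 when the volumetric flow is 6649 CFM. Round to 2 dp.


V = 6649 / 2.2 = 3022.27 ft/min

3022.27 ft/min


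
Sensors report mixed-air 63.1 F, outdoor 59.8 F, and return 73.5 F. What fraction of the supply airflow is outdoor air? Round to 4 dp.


frac = (63.1 - 73.5) / (59.8 - 73.5) = 0.7591

0.7591


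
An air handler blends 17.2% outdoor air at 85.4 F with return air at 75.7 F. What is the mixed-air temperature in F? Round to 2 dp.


T_mix = 75.7 + (17.2/100)*(85.4-75.7) = 77.37 F

77.37 F


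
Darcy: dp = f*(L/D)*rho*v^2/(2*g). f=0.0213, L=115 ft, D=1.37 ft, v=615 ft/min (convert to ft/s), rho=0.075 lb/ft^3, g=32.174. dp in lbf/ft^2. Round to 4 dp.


v_fps = 615/60 = 10.25 ft/s
dp = 0.0213*(115/1.37)*0.075*10.25^2/(2*32.174) = 0.2189 lbf/ft^2

0.2189 lbf/ft^2


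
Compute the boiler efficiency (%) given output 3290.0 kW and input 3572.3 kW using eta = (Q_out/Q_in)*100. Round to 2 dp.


eta = (3290.0/3572.3)*100 = 92.10 %

92.10 %


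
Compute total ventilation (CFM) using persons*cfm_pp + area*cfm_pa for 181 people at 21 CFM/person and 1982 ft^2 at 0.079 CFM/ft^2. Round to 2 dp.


Total = 181*21 + 1982*0.079 = 3957.58 CFM

3957.58 CFM


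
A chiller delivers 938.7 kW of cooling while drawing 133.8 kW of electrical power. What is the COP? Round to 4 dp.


COP = 938.7 / 133.8 = 7.0157

7.0157


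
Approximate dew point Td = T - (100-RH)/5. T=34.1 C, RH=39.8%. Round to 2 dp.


Td = 34.1 - (100-39.8)/5 = 22.06 C

22.06 C


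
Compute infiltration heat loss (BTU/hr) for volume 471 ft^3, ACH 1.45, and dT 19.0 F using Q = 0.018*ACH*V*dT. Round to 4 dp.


Q = 0.018 * 1.45 * 471 * 19.0 = 233.5689 BTU/hr

233.5689 BTU/hr


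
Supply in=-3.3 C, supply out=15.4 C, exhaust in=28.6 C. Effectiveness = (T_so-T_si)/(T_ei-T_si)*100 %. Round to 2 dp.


eff = (15.4-(-3.3))/(28.6-(-3.3))*100 = 58.62 %

58.62 %


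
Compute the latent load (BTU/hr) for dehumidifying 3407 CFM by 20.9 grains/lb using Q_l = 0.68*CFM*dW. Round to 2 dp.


Q = 0.68 * 3407 * 20.9 = 48420.28 BTU/hr

48420.28 BTU/hr


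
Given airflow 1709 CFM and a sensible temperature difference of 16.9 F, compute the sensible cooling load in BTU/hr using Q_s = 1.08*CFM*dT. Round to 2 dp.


Q = 1.08 * 1709 * 16.9 = 31192.67 BTU/hr

31192.67 BTU/hr


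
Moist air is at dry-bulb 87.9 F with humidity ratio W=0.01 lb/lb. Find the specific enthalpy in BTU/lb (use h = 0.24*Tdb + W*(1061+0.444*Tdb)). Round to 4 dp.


h = 0.24*87.9 + 0.01*(1061+0.444*87.9) = 32.0963 BTU/lb

32.0963 BTU/lb


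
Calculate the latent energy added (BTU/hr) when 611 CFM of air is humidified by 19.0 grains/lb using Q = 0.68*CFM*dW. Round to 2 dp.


Q = 0.68 * 611 * 19.0 = 7894.12 BTU/hr

7894.12 BTU/hr


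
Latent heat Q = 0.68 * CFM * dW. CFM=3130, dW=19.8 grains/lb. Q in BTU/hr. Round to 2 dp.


Q = 0.68 * 3130 * 19.8 = 42142.32 BTU/hr

42142.32 BTU/hr


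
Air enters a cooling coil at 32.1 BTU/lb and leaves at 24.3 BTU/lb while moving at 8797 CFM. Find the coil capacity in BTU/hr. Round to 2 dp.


Q = 4.5 * 8797 * (32.1 - 24.3) = 308774.70 BTU/hr

308774.70 BTU/hr


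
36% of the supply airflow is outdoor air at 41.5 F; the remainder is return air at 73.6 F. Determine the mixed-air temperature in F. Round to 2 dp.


T_mix = 0.36*41.5 + 0.64*73.6 = 62.04 F

62.04 F


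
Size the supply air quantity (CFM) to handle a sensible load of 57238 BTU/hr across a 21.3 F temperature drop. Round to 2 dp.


CFM = 57238 / (1.08 * 21.3) = 2488.18

2488.18 CFM


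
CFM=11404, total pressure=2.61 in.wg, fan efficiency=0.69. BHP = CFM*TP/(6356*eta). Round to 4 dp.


BHP = 11404 * 2.61 / (6356 * 0.69) = 6.7868 hp

6.7868 hp


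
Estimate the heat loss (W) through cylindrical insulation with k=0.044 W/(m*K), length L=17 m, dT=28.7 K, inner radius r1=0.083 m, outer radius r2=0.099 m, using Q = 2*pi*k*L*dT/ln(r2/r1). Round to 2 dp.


Q = 2*pi*0.044*17*28.7/ln(0.099/0.083) = 765.18 W

765.18 W


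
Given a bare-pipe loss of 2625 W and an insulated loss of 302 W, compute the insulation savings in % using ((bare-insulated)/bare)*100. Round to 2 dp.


Savings = ((2625-302)/2625)*100 = 88.50 %

88.50 %


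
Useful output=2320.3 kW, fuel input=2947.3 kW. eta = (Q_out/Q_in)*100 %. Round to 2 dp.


eta = (2320.3/2947.3)*100 = 78.73 %

78.73 %


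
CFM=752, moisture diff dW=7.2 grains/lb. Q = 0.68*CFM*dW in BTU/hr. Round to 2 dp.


Q = 0.68 * 752 * 7.2 = 3681.79 BTU/hr

3681.79 BTU/hr


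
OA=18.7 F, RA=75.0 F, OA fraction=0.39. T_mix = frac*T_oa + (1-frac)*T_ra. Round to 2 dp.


T_mix = 0.39*18.7 + 0.61*75.0 = 53.04 F

53.04 F


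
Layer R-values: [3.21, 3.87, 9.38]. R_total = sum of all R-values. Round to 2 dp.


R_total = 3.21 + 3.87 + 9.38 = 16.46

16.46


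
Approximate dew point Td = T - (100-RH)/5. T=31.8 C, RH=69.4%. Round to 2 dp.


Td = 31.8 - (100-69.4)/5 = 25.68 C

25.68 C


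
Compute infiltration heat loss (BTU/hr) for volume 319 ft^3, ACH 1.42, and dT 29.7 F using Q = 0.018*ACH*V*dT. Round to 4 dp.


Q = 0.018 * 1.42 * 319 * 29.7 = 242.1631 BTU/hr

242.1631 BTU/hr


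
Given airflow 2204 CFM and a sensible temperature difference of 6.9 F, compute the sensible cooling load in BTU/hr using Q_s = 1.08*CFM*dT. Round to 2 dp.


Q = 1.08 * 2204 * 6.9 = 16424.21 BTU/hr

16424.21 BTU/hr


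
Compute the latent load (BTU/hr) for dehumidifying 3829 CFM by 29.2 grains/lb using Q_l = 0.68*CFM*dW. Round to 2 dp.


Q = 0.68 * 3829 * 29.2 = 76028.62 BTU/hr

76028.62 BTU/hr


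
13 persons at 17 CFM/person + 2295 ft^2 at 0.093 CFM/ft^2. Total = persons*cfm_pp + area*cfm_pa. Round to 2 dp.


Total = 13*17 + 2295*0.093 = 434.44 CFM

434.44 CFM


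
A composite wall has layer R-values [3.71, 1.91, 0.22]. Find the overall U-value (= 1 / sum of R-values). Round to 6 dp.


R_total = 3.71 + 1.91 + 0.22 = 5.84
U = 1/5.84 = 0.171233

0.171233


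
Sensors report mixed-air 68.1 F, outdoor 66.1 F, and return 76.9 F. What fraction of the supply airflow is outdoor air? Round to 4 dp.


frac = (68.1 - 76.9) / (66.1 - 76.9) = 0.8148

0.8148


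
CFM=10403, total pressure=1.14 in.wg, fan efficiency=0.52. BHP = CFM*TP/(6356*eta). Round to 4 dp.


BHP = 10403 * 1.14 / (6356 * 0.52) = 3.5882 hp

3.5882 hp


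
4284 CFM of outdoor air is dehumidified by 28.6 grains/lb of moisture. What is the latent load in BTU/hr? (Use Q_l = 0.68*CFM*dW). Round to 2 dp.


Q = 0.68 * 4284 * 28.6 = 83315.23 BTU/hr

83315.23 BTU/hr


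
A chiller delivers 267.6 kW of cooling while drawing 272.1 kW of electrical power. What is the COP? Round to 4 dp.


COP = 267.6 / 272.1 = 0.9835

0.9835


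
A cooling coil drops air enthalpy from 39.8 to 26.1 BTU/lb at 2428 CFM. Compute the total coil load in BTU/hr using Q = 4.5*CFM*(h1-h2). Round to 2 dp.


Q = 4.5 * 2428 * (39.8 - 26.1) = 149686.20 BTU/hr

149686.20 BTU/hr


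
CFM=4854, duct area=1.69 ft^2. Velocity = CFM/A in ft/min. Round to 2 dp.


V = 4854 / 1.69 = 2872.19 ft/min

2872.19 ft/min


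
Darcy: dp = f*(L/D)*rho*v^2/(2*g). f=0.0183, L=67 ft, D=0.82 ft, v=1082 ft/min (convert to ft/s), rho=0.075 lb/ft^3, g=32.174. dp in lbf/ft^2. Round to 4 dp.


v_fps = 1082/60 = 18.0333 ft/s
dp = 0.0183*(67/0.82)*0.075*18.0333^2/(2*32.174) = 0.5667 lbf/ft^2

0.5667 lbf/ft^2


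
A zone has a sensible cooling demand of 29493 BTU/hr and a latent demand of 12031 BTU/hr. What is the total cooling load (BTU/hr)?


Qt = 29493 + 12031 = 41524 BTU/hr

41524 BTU/hr


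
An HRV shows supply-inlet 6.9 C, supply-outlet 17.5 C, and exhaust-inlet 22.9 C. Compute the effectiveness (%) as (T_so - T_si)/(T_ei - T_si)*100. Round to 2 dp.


eff = (17.5-6.9)/(22.9-6.9)*100 = 66.25 %

66.25 %


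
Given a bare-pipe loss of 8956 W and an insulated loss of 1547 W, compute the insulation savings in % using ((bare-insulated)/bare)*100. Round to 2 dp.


Savings = ((8956-1547)/8956)*100 = 82.73 %

82.73 %


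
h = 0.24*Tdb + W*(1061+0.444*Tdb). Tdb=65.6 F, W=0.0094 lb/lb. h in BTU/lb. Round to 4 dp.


h = 0.24*65.6 + 0.0094*(1061+0.444*65.6) = 25.9912 BTU/lb

25.9912 BTU/lb


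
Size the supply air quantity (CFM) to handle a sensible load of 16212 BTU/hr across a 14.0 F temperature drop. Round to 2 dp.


CFM = 16212 / (1.08 * 14.0) = 1072.22

1072.22 CFM


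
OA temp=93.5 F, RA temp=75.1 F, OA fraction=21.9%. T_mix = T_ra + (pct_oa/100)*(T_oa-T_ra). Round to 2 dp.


T_mix = 75.1 + (21.9/100)*(93.5-75.1) = 79.13 F

79.13 F


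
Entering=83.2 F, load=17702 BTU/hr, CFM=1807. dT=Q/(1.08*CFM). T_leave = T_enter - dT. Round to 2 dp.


dT = 17702/(1.08*1807) = 9.0707
T_leave = 83.2 - 9.0707 = 74.13 F

74.13 F


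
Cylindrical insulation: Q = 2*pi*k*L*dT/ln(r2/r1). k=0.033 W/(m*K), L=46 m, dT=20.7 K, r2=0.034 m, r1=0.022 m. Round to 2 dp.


Q = 2*pi*0.033*46*20.7/ln(0.034/0.022) = 453.54 W

453.54 W


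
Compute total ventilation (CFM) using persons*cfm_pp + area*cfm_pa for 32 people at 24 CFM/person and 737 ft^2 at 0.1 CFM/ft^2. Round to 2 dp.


Total = 32*24 + 737*0.1 = 841.70 CFM

841.70 CFM


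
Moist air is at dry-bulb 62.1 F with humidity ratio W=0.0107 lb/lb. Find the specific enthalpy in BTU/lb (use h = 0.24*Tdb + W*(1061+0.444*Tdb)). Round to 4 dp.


h = 0.24*62.1 + 0.0107*(1061+0.444*62.1) = 26.5517 BTU/lb

26.5517 BTU/lb


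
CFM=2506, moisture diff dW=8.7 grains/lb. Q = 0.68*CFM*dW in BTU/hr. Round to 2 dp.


Q = 0.68 * 2506 * 8.7 = 14825.50 BTU/hr

14825.50 BTU/hr


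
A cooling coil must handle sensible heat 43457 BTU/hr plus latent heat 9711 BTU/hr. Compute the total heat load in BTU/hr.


Qt = 43457 + 9711 = 53168 BTU/hr

53168 BTU/hr


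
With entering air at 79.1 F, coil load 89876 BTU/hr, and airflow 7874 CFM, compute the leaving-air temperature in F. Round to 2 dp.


dT = 89876/(1.08*7874) = 10.5688
T_leave = 79.1 - 10.5688 = 68.53 F

68.53 F


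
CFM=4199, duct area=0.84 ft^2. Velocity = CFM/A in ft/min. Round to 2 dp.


V = 4199 / 0.84 = 4998.81 ft/min

4998.81 ft/min


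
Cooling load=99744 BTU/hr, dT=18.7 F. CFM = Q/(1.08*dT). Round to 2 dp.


CFM = 99744 / (1.08 * 18.7) = 4938.80

4938.80 CFM


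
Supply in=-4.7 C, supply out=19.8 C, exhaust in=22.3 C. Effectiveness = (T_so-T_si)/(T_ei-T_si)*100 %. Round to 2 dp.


eff = (19.8-(-4.7))/(22.3-(-4.7))*100 = 90.74 %

90.74 %
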